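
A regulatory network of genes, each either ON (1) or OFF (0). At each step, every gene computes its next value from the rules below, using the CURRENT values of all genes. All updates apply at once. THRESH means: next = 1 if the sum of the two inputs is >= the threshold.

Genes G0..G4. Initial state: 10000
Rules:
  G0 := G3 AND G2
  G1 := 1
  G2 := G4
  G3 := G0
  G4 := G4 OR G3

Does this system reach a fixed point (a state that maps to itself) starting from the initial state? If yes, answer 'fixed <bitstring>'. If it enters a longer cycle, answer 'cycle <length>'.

Step 0: 10000
Step 1: G0=G3&G2=0&0=0 G1=1(const) G2=G4=0 G3=G0=1 G4=G4|G3=0|0=0 -> 01010
Step 2: G0=G3&G2=1&0=0 G1=1(const) G2=G4=0 G3=G0=0 G4=G4|G3=0|1=1 -> 01001
Step 3: G0=G3&G2=0&0=0 G1=1(const) G2=G4=1 G3=G0=0 G4=G4|G3=1|0=1 -> 01101
Step 4: G0=G3&G2=0&1=0 G1=1(const) G2=G4=1 G3=G0=0 G4=G4|G3=1|0=1 -> 01101
Fixed point reached at step 3: 01101

Answer: fixed 01101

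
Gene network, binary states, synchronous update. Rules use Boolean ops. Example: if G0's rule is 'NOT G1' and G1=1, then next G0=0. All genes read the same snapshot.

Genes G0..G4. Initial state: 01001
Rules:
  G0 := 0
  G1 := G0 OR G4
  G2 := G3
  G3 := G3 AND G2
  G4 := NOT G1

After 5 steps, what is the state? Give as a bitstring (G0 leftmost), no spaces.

Step 1: G0=0(const) G1=G0|G4=0|1=1 G2=G3=0 G3=G3&G2=0&0=0 G4=NOT G1=NOT 1=0 -> 01000
Step 2: G0=0(const) G1=G0|G4=0|0=0 G2=G3=0 G3=G3&G2=0&0=0 G4=NOT G1=NOT 1=0 -> 00000
Step 3: G0=0(const) G1=G0|G4=0|0=0 G2=G3=0 G3=G3&G2=0&0=0 G4=NOT G1=NOT 0=1 -> 00001
Step 4: G0=0(const) G1=G0|G4=0|1=1 G2=G3=0 G3=G3&G2=0&0=0 G4=NOT G1=NOT 0=1 -> 01001
Step 5: G0=0(const) G1=G0|G4=0|1=1 G2=G3=0 G3=G3&G2=0&0=0 G4=NOT G1=NOT 1=0 -> 01000

01000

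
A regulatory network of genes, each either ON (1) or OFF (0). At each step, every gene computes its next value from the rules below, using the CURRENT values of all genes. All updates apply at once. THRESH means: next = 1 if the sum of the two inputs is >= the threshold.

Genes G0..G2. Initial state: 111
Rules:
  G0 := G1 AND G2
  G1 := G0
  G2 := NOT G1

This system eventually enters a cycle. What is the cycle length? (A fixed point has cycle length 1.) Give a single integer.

Answer: 1

Derivation:
Step 0: 111
Step 1: G0=G1&G2=1&1=1 G1=G0=1 G2=NOT G1=NOT 1=0 -> 110
Step 2: G0=G1&G2=1&0=0 G1=G0=1 G2=NOT G1=NOT 1=0 -> 010
Step 3: G0=G1&G2=1&0=0 G1=G0=0 G2=NOT G1=NOT 1=0 -> 000
Step 4: G0=G1&G2=0&0=0 G1=G0=0 G2=NOT G1=NOT 0=1 -> 001
Step 5: G0=G1&G2=0&1=0 G1=G0=0 G2=NOT G1=NOT 0=1 -> 001
State from step 5 equals state from step 4 -> cycle length 1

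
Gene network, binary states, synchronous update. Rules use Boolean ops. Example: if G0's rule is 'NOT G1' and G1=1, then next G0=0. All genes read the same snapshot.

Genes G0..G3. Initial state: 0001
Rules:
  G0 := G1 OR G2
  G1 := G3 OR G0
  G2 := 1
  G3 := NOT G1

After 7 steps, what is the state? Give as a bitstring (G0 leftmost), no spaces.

Step 1: G0=G1|G2=0|0=0 G1=G3|G0=1|0=1 G2=1(const) G3=NOT G1=NOT 0=1 -> 0111
Step 2: G0=G1|G2=1|1=1 G1=G3|G0=1|0=1 G2=1(const) G3=NOT G1=NOT 1=0 -> 1110
Step 3: G0=G1|G2=1|1=1 G1=G3|G0=0|1=1 G2=1(const) G3=NOT G1=NOT 1=0 -> 1110
Step 4: G0=G1|G2=1|1=1 G1=G3|G0=0|1=1 G2=1(const) G3=NOT G1=NOT 1=0 -> 1110
Step 5: G0=G1|G2=1|1=1 G1=G3|G0=0|1=1 G2=1(const) G3=NOT G1=NOT 1=0 -> 1110
Step 6: G0=G1|G2=1|1=1 G1=G3|G0=0|1=1 G2=1(const) G3=NOT G1=NOT 1=0 -> 1110
Step 7: G0=G1|G2=1|1=1 G1=G3|G0=0|1=1 G2=1(const) G3=NOT G1=NOT 1=0 -> 1110

1110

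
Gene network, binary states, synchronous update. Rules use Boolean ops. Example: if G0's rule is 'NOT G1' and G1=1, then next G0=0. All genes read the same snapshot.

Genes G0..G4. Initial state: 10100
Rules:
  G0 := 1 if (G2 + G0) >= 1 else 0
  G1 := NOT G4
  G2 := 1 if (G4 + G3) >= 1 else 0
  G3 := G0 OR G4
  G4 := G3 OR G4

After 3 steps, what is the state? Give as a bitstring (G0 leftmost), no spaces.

Step 1: G0=(1+1>=1)=1 G1=NOT G4=NOT 0=1 G2=(0+0>=1)=0 G3=G0|G4=1|0=1 G4=G3|G4=0|0=0 -> 11010
Step 2: G0=(0+1>=1)=1 G1=NOT G4=NOT 0=1 G2=(0+1>=1)=1 G3=G0|G4=1|0=1 G4=G3|G4=1|0=1 -> 11111
Step 3: G0=(1+1>=1)=1 G1=NOT G4=NOT 1=0 G2=(1+1>=1)=1 G3=G0|G4=1|1=1 G4=G3|G4=1|1=1 -> 10111

10111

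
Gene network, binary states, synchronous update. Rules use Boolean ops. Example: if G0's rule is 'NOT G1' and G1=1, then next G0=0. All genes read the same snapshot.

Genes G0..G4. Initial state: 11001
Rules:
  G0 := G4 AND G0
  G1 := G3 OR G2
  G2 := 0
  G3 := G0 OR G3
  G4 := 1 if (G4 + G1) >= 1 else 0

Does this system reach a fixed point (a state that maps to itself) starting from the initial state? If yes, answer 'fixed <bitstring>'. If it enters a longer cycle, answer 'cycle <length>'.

Answer: fixed 11011

Derivation:
Step 0: 11001
Step 1: G0=G4&G0=1&1=1 G1=G3|G2=0|0=0 G2=0(const) G3=G0|G3=1|0=1 G4=(1+1>=1)=1 -> 10011
Step 2: G0=G4&G0=1&1=1 G1=G3|G2=1|0=1 G2=0(const) G3=G0|G3=1|1=1 G4=(1+0>=1)=1 -> 11011
Step 3: G0=G4&G0=1&1=1 G1=G3|G2=1|0=1 G2=0(const) G3=G0|G3=1|1=1 G4=(1+1>=1)=1 -> 11011
Fixed point reached at step 2: 11011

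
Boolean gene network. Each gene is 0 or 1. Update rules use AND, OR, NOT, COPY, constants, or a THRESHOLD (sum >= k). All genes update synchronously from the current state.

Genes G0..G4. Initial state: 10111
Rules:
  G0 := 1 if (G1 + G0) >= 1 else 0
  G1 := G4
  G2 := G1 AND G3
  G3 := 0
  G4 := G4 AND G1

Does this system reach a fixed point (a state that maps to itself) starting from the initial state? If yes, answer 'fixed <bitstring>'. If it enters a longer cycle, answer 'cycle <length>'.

Answer: fixed 10000

Derivation:
Step 0: 10111
Step 1: G0=(0+1>=1)=1 G1=G4=1 G2=G1&G3=0&1=0 G3=0(const) G4=G4&G1=1&0=0 -> 11000
Step 2: G0=(1+1>=1)=1 G1=G4=0 G2=G1&G3=1&0=0 G3=0(const) G4=G4&G1=0&1=0 -> 10000
Step 3: G0=(0+1>=1)=1 G1=G4=0 G2=G1&G3=0&0=0 G3=0(const) G4=G4&G1=0&0=0 -> 10000
Fixed point reached at step 2: 10000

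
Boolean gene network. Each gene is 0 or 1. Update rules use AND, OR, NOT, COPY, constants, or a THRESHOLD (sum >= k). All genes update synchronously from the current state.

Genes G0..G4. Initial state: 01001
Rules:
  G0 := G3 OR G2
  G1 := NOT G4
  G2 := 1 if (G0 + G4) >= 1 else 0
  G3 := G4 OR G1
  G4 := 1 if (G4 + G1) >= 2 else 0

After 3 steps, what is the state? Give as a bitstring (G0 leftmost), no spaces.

Step 1: G0=G3|G2=0|0=0 G1=NOT G4=NOT 1=0 G2=(0+1>=1)=1 G3=G4|G1=1|1=1 G4=(1+1>=2)=1 -> 00111
Step 2: G0=G3|G2=1|1=1 G1=NOT G4=NOT 1=0 G2=(0+1>=1)=1 G3=G4|G1=1|0=1 G4=(1+0>=2)=0 -> 10110
Step 3: G0=G3|G2=1|1=1 G1=NOT G4=NOT 0=1 G2=(1+0>=1)=1 G3=G4|G1=0|0=0 G4=(0+0>=2)=0 -> 11100

11100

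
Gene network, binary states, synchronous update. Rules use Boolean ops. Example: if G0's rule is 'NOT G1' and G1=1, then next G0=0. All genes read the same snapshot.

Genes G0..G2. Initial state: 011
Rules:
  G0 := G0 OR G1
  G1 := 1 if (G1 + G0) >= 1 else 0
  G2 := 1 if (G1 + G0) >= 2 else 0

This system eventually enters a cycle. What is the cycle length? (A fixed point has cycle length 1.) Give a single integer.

Step 0: 011
Step 1: G0=G0|G1=0|1=1 G1=(1+0>=1)=1 G2=(1+0>=2)=0 -> 110
Step 2: G0=G0|G1=1|1=1 G1=(1+1>=1)=1 G2=(1+1>=2)=1 -> 111
Step 3: G0=G0|G1=1|1=1 G1=(1+1>=1)=1 G2=(1+1>=2)=1 -> 111
State from step 3 equals state from step 2 -> cycle length 1

Answer: 1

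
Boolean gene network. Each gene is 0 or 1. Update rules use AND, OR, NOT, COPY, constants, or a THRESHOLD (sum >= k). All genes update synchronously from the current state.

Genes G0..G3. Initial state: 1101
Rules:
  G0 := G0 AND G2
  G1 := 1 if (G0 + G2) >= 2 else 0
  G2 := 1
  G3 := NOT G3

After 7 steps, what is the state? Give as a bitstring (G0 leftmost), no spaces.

Step 1: G0=G0&G2=1&0=0 G1=(1+0>=2)=0 G2=1(const) G3=NOT G3=NOT 1=0 -> 0010
Step 2: G0=G0&G2=0&1=0 G1=(0+1>=2)=0 G2=1(const) G3=NOT G3=NOT 0=1 -> 0011
Step 3: G0=G0&G2=0&1=0 G1=(0+1>=2)=0 G2=1(const) G3=NOT G3=NOT 1=0 -> 0010
Step 4: G0=G0&G2=0&1=0 G1=(0+1>=2)=0 G2=1(const) G3=NOT G3=NOT 0=1 -> 0011
Step 5: G0=G0&G2=0&1=0 G1=(0+1>=2)=0 G2=1(const) G3=NOT G3=NOT 1=0 -> 0010
Step 6: G0=G0&G2=0&1=0 G1=(0+1>=2)=0 G2=1(const) G3=NOT G3=NOT 0=1 -> 0011
Step 7: G0=G0&G2=0&1=0 G1=(0+1>=2)=0 G2=1(const) G3=NOT G3=NOT 1=0 -> 0010

0010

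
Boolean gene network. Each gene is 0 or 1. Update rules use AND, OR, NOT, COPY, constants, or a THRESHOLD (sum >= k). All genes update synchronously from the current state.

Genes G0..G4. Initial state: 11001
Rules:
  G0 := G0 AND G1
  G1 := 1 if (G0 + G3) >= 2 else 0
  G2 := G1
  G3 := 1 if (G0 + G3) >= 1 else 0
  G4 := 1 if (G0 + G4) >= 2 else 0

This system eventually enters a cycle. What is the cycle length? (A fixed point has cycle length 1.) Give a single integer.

Answer: 1

Derivation:
Step 0: 11001
Step 1: G0=G0&G1=1&1=1 G1=(1+0>=2)=0 G2=G1=1 G3=(1+0>=1)=1 G4=(1+1>=2)=1 -> 10111
Step 2: G0=G0&G1=1&0=0 G1=(1+1>=2)=1 G2=G1=0 G3=(1+1>=1)=1 G4=(1+1>=2)=1 -> 01011
Step 3: G0=G0&G1=0&1=0 G1=(0+1>=2)=0 G2=G1=1 G3=(0+1>=1)=1 G4=(0+1>=2)=0 -> 00110
Step 4: G0=G0&G1=0&0=0 G1=(0+1>=2)=0 G2=G1=0 G3=(0+1>=1)=1 G4=(0+0>=2)=0 -> 00010
Step 5: G0=G0&G1=0&0=0 G1=(0+1>=2)=0 G2=G1=0 G3=(0+1>=1)=1 G4=(0+0>=2)=0 -> 00010
State from step 5 equals state from step 4 -> cycle length 1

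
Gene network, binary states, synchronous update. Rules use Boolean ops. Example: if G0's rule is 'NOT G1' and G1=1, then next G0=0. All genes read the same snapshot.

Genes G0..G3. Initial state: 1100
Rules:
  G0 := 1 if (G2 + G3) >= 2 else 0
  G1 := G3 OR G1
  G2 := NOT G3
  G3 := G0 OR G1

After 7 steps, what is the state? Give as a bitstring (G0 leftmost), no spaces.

Step 1: G0=(0+0>=2)=0 G1=G3|G1=0|1=1 G2=NOT G3=NOT 0=1 G3=G0|G1=1|1=1 -> 0111
Step 2: G0=(1+1>=2)=1 G1=G3|G1=1|1=1 G2=NOT G3=NOT 1=0 G3=G0|G1=0|1=1 -> 1101
Step 3: G0=(0+1>=2)=0 G1=G3|G1=1|1=1 G2=NOT G3=NOT 1=0 G3=G0|G1=1|1=1 -> 0101
Step 4: G0=(0+1>=2)=0 G1=G3|G1=1|1=1 G2=NOT G3=NOT 1=0 G3=G0|G1=0|1=1 -> 0101
Step 5: G0=(0+1>=2)=0 G1=G3|G1=1|1=1 G2=NOT G3=NOT 1=0 G3=G0|G1=0|1=1 -> 0101
Step 6: G0=(0+1>=2)=0 G1=G3|G1=1|1=1 G2=NOT G3=NOT 1=0 G3=G0|G1=0|1=1 -> 0101
Step 7: G0=(0+1>=2)=0 G1=G3|G1=1|1=1 G2=NOT G3=NOT 1=0 G3=G0|G1=0|1=1 -> 0101

0101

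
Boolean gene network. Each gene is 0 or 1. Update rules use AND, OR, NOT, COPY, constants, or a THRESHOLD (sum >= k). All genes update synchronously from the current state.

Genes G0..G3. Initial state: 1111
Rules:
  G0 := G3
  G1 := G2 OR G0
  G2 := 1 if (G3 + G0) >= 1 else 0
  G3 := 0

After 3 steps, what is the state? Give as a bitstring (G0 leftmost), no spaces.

Step 1: G0=G3=1 G1=G2|G0=1|1=1 G2=(1+1>=1)=1 G3=0(const) -> 1110
Step 2: G0=G3=0 G1=G2|G0=1|1=1 G2=(0+1>=1)=1 G3=0(const) -> 0110
Step 3: G0=G3=0 G1=G2|G0=1|0=1 G2=(0+0>=1)=0 G3=0(const) -> 0100

0100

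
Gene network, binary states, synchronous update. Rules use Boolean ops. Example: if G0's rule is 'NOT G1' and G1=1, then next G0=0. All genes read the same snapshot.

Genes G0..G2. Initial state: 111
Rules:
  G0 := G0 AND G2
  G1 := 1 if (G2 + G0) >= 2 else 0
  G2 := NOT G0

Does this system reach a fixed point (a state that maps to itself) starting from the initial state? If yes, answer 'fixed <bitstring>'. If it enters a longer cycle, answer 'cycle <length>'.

Step 0: 111
Step 1: G0=G0&G2=1&1=1 G1=(1+1>=2)=1 G2=NOT G0=NOT 1=0 -> 110
Step 2: G0=G0&G2=1&0=0 G1=(0+1>=2)=0 G2=NOT G0=NOT 1=0 -> 000
Step 3: G0=G0&G2=0&0=0 G1=(0+0>=2)=0 G2=NOT G0=NOT 0=1 -> 001
Step 4: G0=G0&G2=0&1=0 G1=(1+0>=2)=0 G2=NOT G0=NOT 0=1 -> 001
Fixed point reached at step 3: 001

Answer: fixed 001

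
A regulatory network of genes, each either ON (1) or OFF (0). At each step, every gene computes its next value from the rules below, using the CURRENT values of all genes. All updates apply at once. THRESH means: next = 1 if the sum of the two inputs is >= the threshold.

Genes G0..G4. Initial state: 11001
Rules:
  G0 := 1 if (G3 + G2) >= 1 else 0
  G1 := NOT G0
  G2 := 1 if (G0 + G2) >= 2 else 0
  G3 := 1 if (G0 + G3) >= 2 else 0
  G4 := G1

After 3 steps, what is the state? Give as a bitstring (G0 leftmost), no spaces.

Step 1: G0=(0+0>=1)=0 G1=NOT G0=NOT 1=0 G2=(1+0>=2)=0 G3=(1+0>=2)=0 G4=G1=1 -> 00001
Step 2: G0=(0+0>=1)=0 G1=NOT G0=NOT 0=1 G2=(0+0>=2)=0 G3=(0+0>=2)=0 G4=G1=0 -> 01000
Step 3: G0=(0+0>=1)=0 G1=NOT G0=NOT 0=1 G2=(0+0>=2)=0 G3=(0+0>=2)=0 G4=G1=1 -> 01001

01001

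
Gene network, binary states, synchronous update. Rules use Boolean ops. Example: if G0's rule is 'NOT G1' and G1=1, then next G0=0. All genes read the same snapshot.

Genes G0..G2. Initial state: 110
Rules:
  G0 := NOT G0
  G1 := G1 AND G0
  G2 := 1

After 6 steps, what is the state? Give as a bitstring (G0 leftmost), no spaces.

Step 1: G0=NOT G0=NOT 1=0 G1=G1&G0=1&1=1 G2=1(const) -> 011
Step 2: G0=NOT G0=NOT 0=1 G1=G1&G0=1&0=0 G2=1(const) -> 101
Step 3: G0=NOT G0=NOT 1=0 G1=G1&G0=0&1=0 G2=1(const) -> 001
Step 4: G0=NOT G0=NOT 0=1 G1=G1&G0=0&0=0 G2=1(const) -> 101
Step 5: G0=NOT G0=NOT 1=0 G1=G1&G0=0&1=0 G2=1(const) -> 001
Step 6: G0=NOT G0=NOT 0=1 G1=G1&G0=0&0=0 G2=1(const) -> 101

101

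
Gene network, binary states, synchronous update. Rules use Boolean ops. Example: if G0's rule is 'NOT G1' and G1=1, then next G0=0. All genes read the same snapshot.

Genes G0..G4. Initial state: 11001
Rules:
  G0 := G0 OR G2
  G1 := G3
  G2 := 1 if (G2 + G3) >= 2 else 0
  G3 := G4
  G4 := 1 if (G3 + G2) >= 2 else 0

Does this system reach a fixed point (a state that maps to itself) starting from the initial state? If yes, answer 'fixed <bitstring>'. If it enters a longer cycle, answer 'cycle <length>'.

Step 0: 11001
Step 1: G0=G0|G2=1|0=1 G1=G3=0 G2=(0+0>=2)=0 G3=G4=1 G4=(0+0>=2)=0 -> 10010
Step 2: G0=G0|G2=1|0=1 G1=G3=1 G2=(0+1>=2)=0 G3=G4=0 G4=(1+0>=2)=0 -> 11000
Step 3: G0=G0|G2=1|0=1 G1=G3=0 G2=(0+0>=2)=0 G3=G4=0 G4=(0+0>=2)=0 -> 10000
Step 4: G0=G0|G2=1|0=1 G1=G3=0 G2=(0+0>=2)=0 G3=G4=0 G4=(0+0>=2)=0 -> 10000
Fixed point reached at step 3: 10000

Answer: fixed 10000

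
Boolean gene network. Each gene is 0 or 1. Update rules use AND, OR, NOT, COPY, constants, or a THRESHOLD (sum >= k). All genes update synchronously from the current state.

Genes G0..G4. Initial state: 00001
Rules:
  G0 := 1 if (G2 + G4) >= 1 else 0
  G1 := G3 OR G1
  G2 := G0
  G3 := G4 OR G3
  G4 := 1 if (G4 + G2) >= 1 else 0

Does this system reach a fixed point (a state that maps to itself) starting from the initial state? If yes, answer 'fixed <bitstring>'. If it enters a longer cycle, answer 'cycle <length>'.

Answer: fixed 11111

Derivation:
Step 0: 00001
Step 1: G0=(0+1>=1)=1 G1=G3|G1=0|0=0 G2=G0=0 G3=G4|G3=1|0=1 G4=(1+0>=1)=1 -> 10011
Step 2: G0=(0+1>=1)=1 G1=G3|G1=1|0=1 G2=G0=1 G3=G4|G3=1|1=1 G4=(1+0>=1)=1 -> 11111
Step 3: G0=(1+1>=1)=1 G1=G3|G1=1|1=1 G2=G0=1 G3=G4|G3=1|1=1 G4=(1+1>=1)=1 -> 11111
Fixed point reached at step 2: 11111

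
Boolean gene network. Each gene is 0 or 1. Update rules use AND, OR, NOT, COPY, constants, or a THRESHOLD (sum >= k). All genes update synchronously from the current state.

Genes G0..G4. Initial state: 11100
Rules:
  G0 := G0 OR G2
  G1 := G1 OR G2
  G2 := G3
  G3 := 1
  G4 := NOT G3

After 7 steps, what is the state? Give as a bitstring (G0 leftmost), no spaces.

Step 1: G0=G0|G2=1|1=1 G1=G1|G2=1|1=1 G2=G3=0 G3=1(const) G4=NOT G3=NOT 0=1 -> 11011
Step 2: G0=G0|G2=1|0=1 G1=G1|G2=1|0=1 G2=G3=1 G3=1(const) G4=NOT G3=NOT 1=0 -> 11110
Step 3: G0=G0|G2=1|1=1 G1=G1|G2=1|1=1 G2=G3=1 G3=1(const) G4=NOT G3=NOT 1=0 -> 11110
Step 4: G0=G0|G2=1|1=1 G1=G1|G2=1|1=1 G2=G3=1 G3=1(const) G4=NOT G3=NOT 1=0 -> 11110
Step 5: G0=G0|G2=1|1=1 G1=G1|G2=1|1=1 G2=G3=1 G3=1(const) G4=NOT G3=NOT 1=0 -> 11110
Step 6: G0=G0|G2=1|1=1 G1=G1|G2=1|1=1 G2=G3=1 G3=1(const) G4=NOT G3=NOT 1=0 -> 11110
Step 7: G0=G0|G2=1|1=1 G1=G1|G2=1|1=1 G2=G3=1 G3=1(const) G4=NOT G3=NOT 1=0 -> 11110

11110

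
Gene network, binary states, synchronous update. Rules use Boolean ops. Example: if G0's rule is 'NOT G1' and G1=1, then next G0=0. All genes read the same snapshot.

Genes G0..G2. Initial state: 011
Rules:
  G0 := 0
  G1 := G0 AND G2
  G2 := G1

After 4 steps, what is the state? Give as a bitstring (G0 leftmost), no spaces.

Step 1: G0=0(const) G1=G0&G2=0&1=0 G2=G1=1 -> 001
Step 2: G0=0(const) G1=G0&G2=0&1=0 G2=G1=0 -> 000
Step 3: G0=0(const) G1=G0&G2=0&0=0 G2=G1=0 -> 000
Step 4: G0=0(const) G1=G0&G2=0&0=0 G2=G1=0 -> 000

000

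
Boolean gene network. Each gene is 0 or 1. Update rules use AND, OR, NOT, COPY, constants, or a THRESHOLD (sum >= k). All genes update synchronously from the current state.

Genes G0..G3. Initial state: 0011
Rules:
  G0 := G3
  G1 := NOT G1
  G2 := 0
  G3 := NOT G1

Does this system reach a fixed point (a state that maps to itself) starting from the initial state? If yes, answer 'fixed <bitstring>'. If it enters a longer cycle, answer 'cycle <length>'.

Step 0: 0011
Step 1: G0=G3=1 G1=NOT G1=NOT 0=1 G2=0(const) G3=NOT G1=NOT 0=1 -> 1101
Step 2: G0=G3=1 G1=NOT G1=NOT 1=0 G2=0(const) G3=NOT G1=NOT 1=0 -> 1000
Step 3: G0=G3=0 G1=NOT G1=NOT 0=1 G2=0(const) G3=NOT G1=NOT 0=1 -> 0101
Step 4: G0=G3=1 G1=NOT G1=NOT 1=0 G2=0(const) G3=NOT G1=NOT 1=0 -> 1000
Cycle of length 2 starting at step 2 -> no fixed point

Answer: cycle 2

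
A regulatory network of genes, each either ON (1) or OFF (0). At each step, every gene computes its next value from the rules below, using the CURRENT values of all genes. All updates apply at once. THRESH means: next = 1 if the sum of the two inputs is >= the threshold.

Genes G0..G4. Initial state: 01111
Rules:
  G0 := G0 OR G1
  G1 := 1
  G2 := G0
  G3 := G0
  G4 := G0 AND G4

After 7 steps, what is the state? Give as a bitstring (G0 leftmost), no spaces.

Step 1: G0=G0|G1=0|1=1 G1=1(const) G2=G0=0 G3=G0=0 G4=G0&G4=0&1=0 -> 11000
Step 2: G0=G0|G1=1|1=1 G1=1(const) G2=G0=1 G3=G0=1 G4=G0&G4=1&0=0 -> 11110
Step 3: G0=G0|G1=1|1=1 G1=1(const) G2=G0=1 G3=G0=1 G4=G0&G4=1&0=0 -> 11110
Step 4: G0=G0|G1=1|1=1 G1=1(const) G2=G0=1 G3=G0=1 G4=G0&G4=1&0=0 -> 11110
Step 5: G0=G0|G1=1|1=1 G1=1(const) G2=G0=1 G3=G0=1 G4=G0&G4=1&0=0 -> 11110
Step 6: G0=G0|G1=1|1=1 G1=1(const) G2=G0=1 G3=G0=1 G4=G0&G4=1&0=0 -> 11110
Step 7: G0=G0|G1=1|1=1 G1=1(const) G2=G0=1 G3=G0=1 G4=G0&G4=1&0=0 -> 11110

11110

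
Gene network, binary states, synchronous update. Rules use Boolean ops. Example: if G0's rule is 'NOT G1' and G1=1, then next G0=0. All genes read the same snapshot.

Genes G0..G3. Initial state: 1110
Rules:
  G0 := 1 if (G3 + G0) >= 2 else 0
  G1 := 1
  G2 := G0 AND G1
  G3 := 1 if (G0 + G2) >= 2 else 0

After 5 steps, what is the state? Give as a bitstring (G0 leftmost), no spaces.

Step 1: G0=(0+1>=2)=0 G1=1(const) G2=G0&G1=1&1=1 G3=(1+1>=2)=1 -> 0111
Step 2: G0=(1+0>=2)=0 G1=1(const) G2=G0&G1=0&1=0 G3=(0+1>=2)=0 -> 0100
Step 3: G0=(0+0>=2)=0 G1=1(const) G2=G0&G1=0&1=0 G3=(0+0>=2)=0 -> 0100
Step 4: G0=(0+0>=2)=0 G1=1(const) G2=G0&G1=0&1=0 G3=(0+0>=2)=0 -> 0100
Step 5: G0=(0+0>=2)=0 G1=1(const) G2=G0&G1=0&1=0 G3=(0+0>=2)=0 -> 0100

0100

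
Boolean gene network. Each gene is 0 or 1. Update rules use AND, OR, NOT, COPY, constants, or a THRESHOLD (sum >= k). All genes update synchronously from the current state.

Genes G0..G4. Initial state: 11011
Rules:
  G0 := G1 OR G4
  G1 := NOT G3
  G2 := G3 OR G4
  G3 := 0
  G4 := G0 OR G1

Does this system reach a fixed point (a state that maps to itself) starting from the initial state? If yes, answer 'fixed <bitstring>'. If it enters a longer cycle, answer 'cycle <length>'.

Step 0: 11011
Step 1: G0=G1|G4=1|1=1 G1=NOT G3=NOT 1=0 G2=G3|G4=1|1=1 G3=0(const) G4=G0|G1=1|1=1 -> 10101
Step 2: G0=G1|G4=0|1=1 G1=NOT G3=NOT 0=1 G2=G3|G4=0|1=1 G3=0(const) G4=G0|G1=1|0=1 -> 11101
Step 3: G0=G1|G4=1|1=1 G1=NOT G3=NOT 0=1 G2=G3|G4=0|1=1 G3=0(const) G4=G0|G1=1|1=1 -> 11101
Fixed point reached at step 2: 11101

Answer: fixed 11101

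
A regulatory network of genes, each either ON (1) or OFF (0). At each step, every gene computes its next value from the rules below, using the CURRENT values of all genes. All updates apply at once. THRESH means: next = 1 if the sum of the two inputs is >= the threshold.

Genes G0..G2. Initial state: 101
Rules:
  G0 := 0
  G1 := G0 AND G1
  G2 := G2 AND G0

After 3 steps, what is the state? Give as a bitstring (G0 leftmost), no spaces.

Step 1: G0=0(const) G1=G0&G1=1&0=0 G2=G2&G0=1&1=1 -> 001
Step 2: G0=0(const) G1=G0&G1=0&0=0 G2=G2&G0=1&0=0 -> 000
Step 3: G0=0(const) G1=G0&G1=0&0=0 G2=G2&G0=0&0=0 -> 000

000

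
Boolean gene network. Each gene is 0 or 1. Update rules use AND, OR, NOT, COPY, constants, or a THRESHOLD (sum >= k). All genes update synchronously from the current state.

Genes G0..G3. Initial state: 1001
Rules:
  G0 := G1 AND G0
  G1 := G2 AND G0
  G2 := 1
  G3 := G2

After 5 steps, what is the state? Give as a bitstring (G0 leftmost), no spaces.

Step 1: G0=G1&G0=0&1=0 G1=G2&G0=0&1=0 G2=1(const) G3=G2=0 -> 0010
Step 2: G0=G1&G0=0&0=0 G1=G2&G0=1&0=0 G2=1(const) G3=G2=1 -> 0011
Step 3: G0=G1&G0=0&0=0 G1=G2&G0=1&0=0 G2=1(const) G3=G2=1 -> 0011
Step 4: G0=G1&G0=0&0=0 G1=G2&G0=1&0=0 G2=1(const) G3=G2=1 -> 0011
Step 5: G0=G1&G0=0&0=0 G1=G2&G0=1&0=0 G2=1(const) G3=G2=1 -> 0011

0011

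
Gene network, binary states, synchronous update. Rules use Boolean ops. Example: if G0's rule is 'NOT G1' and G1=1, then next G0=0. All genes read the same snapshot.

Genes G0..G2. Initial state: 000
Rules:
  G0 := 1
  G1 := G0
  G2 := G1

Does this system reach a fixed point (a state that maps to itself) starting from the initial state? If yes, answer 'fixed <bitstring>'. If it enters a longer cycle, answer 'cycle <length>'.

Step 0: 000
Step 1: G0=1(const) G1=G0=0 G2=G1=0 -> 100
Step 2: G0=1(const) G1=G0=1 G2=G1=0 -> 110
Step 3: G0=1(const) G1=G0=1 G2=G1=1 -> 111
Step 4: G0=1(const) G1=G0=1 G2=G1=1 -> 111
Fixed point reached at step 3: 111

Answer: fixed 111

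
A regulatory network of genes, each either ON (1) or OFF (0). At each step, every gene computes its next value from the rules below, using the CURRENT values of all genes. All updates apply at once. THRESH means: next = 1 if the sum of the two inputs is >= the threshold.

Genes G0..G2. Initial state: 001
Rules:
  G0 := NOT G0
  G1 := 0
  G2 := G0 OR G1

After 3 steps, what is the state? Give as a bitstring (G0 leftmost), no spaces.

Step 1: G0=NOT G0=NOT 0=1 G1=0(const) G2=G0|G1=0|0=0 -> 100
Step 2: G0=NOT G0=NOT 1=0 G1=0(const) G2=G0|G1=1|0=1 -> 001
Step 3: G0=NOT G0=NOT 0=1 G1=0(const) G2=G0|G1=0|0=0 -> 100

100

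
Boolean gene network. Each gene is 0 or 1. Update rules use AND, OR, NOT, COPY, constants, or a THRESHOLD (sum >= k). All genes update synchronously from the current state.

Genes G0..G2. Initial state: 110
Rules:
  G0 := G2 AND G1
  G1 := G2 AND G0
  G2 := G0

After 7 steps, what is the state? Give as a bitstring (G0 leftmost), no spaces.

Step 1: G0=G2&G1=0&1=0 G1=G2&G0=0&1=0 G2=G0=1 -> 001
Step 2: G0=G2&G1=1&0=0 G1=G2&G0=1&0=0 G2=G0=0 -> 000
Step 3: G0=G2&G1=0&0=0 G1=G2&G0=0&0=0 G2=G0=0 -> 000
Step 4: G0=G2&G1=0&0=0 G1=G2&G0=0&0=0 G2=G0=0 -> 000
Step 5: G0=G2&G1=0&0=0 G1=G2&G0=0&0=0 G2=G0=0 -> 000
Step 6: G0=G2&G1=0&0=0 G1=G2&G0=0&0=0 G2=G0=0 -> 000
Step 7: G0=G2&G1=0&0=0 G1=G2&G0=0&0=0 G2=G0=0 -> 000

000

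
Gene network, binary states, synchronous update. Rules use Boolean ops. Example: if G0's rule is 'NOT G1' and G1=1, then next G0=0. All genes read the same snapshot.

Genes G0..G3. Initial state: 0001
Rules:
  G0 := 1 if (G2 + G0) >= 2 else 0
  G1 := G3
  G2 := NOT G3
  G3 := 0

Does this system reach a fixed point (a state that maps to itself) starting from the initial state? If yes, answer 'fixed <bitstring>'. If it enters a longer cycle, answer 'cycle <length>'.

Step 0: 0001
Step 1: G0=(0+0>=2)=0 G1=G3=1 G2=NOT G3=NOT 1=0 G3=0(const) -> 0100
Step 2: G0=(0+0>=2)=0 G1=G3=0 G2=NOT G3=NOT 0=1 G3=0(const) -> 0010
Step 3: G0=(1+0>=2)=0 G1=G3=0 G2=NOT G3=NOT 0=1 G3=0(const) -> 0010
Fixed point reached at step 2: 0010

Answer: fixed 0010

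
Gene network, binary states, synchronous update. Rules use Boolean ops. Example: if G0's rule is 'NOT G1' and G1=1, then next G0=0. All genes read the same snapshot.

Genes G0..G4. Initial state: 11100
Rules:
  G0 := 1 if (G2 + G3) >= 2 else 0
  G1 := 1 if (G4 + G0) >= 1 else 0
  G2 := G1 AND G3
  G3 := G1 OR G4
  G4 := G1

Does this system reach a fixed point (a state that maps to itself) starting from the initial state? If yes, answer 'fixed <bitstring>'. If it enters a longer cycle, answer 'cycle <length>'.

Step 0: 11100
Step 1: G0=(1+0>=2)=0 G1=(0+1>=1)=1 G2=G1&G3=1&0=0 G3=G1|G4=1|0=1 G4=G1=1 -> 01011
Step 2: G0=(0+1>=2)=0 G1=(1+0>=1)=1 G2=G1&G3=1&1=1 G3=G1|G4=1|1=1 G4=G1=1 -> 01111
Step 3: G0=(1+1>=2)=1 G1=(1+0>=1)=1 G2=G1&G3=1&1=1 G3=G1|G4=1|1=1 G4=G1=1 -> 11111
Step 4: G0=(1+1>=2)=1 G1=(1+1>=1)=1 G2=G1&G3=1&1=1 G3=G1|G4=1|1=1 G4=G1=1 -> 11111
Fixed point reached at step 3: 11111

Answer: fixed 11111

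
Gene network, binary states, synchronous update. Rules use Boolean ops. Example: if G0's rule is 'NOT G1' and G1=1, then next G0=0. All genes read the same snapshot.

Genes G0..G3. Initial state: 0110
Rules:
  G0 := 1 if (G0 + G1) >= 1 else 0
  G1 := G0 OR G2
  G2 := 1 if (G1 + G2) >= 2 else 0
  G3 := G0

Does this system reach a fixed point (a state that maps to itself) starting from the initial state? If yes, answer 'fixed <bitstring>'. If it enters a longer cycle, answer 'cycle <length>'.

Answer: fixed 1111

Derivation:
Step 0: 0110
Step 1: G0=(0+1>=1)=1 G1=G0|G2=0|1=1 G2=(1+1>=2)=1 G3=G0=0 -> 1110
Step 2: G0=(1+1>=1)=1 G1=G0|G2=1|1=1 G2=(1+1>=2)=1 G3=G0=1 -> 1111
Step 3: G0=(1+1>=1)=1 G1=G0|G2=1|1=1 G2=(1+1>=2)=1 G3=G0=1 -> 1111
Fixed point reached at step 2: 1111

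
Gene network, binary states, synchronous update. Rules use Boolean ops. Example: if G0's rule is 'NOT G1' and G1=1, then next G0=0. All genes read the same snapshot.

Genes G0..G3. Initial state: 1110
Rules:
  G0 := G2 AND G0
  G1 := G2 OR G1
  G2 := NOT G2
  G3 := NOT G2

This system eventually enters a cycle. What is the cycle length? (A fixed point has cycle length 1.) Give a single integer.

Step 0: 1110
Step 1: G0=G2&G0=1&1=1 G1=G2|G1=1|1=1 G2=NOT G2=NOT 1=0 G3=NOT G2=NOT 1=0 -> 1100
Step 2: G0=G2&G0=0&1=0 G1=G2|G1=0|1=1 G2=NOT G2=NOT 0=1 G3=NOT G2=NOT 0=1 -> 0111
Step 3: G0=G2&G0=1&0=0 G1=G2|G1=1|1=1 G2=NOT G2=NOT 1=0 G3=NOT G2=NOT 1=0 -> 0100
Step 4: G0=G2&G0=0&0=0 G1=G2|G1=0|1=1 G2=NOT G2=NOT 0=1 G3=NOT G2=NOT 0=1 -> 0111
State from step 4 equals state from step 2 -> cycle length 2

Answer: 2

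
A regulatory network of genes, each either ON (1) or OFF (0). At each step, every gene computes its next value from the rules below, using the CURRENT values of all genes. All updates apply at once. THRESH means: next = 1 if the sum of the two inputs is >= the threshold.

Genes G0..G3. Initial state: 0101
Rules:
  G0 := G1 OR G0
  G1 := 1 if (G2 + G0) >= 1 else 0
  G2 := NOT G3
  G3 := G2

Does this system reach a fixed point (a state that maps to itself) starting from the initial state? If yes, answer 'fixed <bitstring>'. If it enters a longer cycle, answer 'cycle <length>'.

Step 0: 0101
Step 1: G0=G1|G0=1|0=1 G1=(0+0>=1)=0 G2=NOT G3=NOT 1=0 G3=G2=0 -> 1000
Step 2: G0=G1|G0=0|1=1 G1=(0+1>=1)=1 G2=NOT G3=NOT 0=1 G3=G2=0 -> 1110
Step 3: G0=G1|G0=1|1=1 G1=(1+1>=1)=1 G2=NOT G3=NOT 0=1 G3=G2=1 -> 1111
Step 4: G0=G1|G0=1|1=1 G1=(1+1>=1)=1 G2=NOT G3=NOT 1=0 G3=G2=1 -> 1101
Step 5: G0=G1|G0=1|1=1 G1=(0+1>=1)=1 G2=NOT G3=NOT 1=0 G3=G2=0 -> 1100
Step 6: G0=G1|G0=1|1=1 G1=(0+1>=1)=1 G2=NOT G3=NOT 0=1 G3=G2=0 -> 1110
Cycle of length 4 starting at step 2 -> no fixed point

Answer: cycle 4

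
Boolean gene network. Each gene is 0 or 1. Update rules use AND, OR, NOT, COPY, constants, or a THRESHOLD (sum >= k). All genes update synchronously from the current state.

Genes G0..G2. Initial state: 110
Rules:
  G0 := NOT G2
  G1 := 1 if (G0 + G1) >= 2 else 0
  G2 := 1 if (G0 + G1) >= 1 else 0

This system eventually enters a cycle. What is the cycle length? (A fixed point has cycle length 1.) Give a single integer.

Step 0: 110
Step 1: G0=NOT G2=NOT 0=1 G1=(1+1>=2)=1 G2=(1+1>=1)=1 -> 111
Step 2: G0=NOT G2=NOT 1=0 G1=(1+1>=2)=1 G2=(1+1>=1)=1 -> 011
Step 3: G0=NOT G2=NOT 1=0 G1=(0+1>=2)=0 G2=(0+1>=1)=1 -> 001
Step 4: G0=NOT G2=NOT 1=0 G1=(0+0>=2)=0 G2=(0+0>=1)=0 -> 000
Step 5: G0=NOT G2=NOT 0=1 G1=(0+0>=2)=0 G2=(0+0>=1)=0 -> 100
Step 6: G0=NOT G2=NOT 0=1 G1=(1+0>=2)=0 G2=(1+0>=1)=1 -> 101
Step 7: G0=NOT G2=NOT 1=0 G1=(1+0>=2)=0 G2=(1+0>=1)=1 -> 001
State from step 7 equals state from step 3 -> cycle length 4

Answer: 4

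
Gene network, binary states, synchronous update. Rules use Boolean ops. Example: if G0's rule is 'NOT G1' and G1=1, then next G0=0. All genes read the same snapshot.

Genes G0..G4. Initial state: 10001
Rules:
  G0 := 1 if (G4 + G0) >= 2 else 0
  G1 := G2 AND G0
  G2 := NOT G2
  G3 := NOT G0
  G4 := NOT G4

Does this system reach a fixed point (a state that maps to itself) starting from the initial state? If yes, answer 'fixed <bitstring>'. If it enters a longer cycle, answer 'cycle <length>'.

Answer: cycle 2

Derivation:
Step 0: 10001
Step 1: G0=(1+1>=2)=1 G1=G2&G0=0&1=0 G2=NOT G2=NOT 0=1 G3=NOT G0=NOT 1=0 G4=NOT G4=NOT 1=0 -> 10100
Step 2: G0=(0+1>=2)=0 G1=G2&G0=1&1=1 G2=NOT G2=NOT 1=0 G3=NOT G0=NOT 1=0 G4=NOT G4=NOT 0=1 -> 01001
Step 3: G0=(1+0>=2)=0 G1=G2&G0=0&0=0 G2=NOT G2=NOT 0=1 G3=NOT G0=NOT 0=1 G4=NOT G4=NOT 1=0 -> 00110
Step 4: G0=(0+0>=2)=0 G1=G2&G0=1&0=0 G2=NOT G2=NOT 1=0 G3=NOT G0=NOT 0=1 G4=NOT G4=NOT 0=1 -> 00011
Step 5: G0=(1+0>=2)=0 G1=G2&G0=0&0=0 G2=NOT G2=NOT 0=1 G3=NOT G0=NOT 0=1 G4=NOT G4=NOT 1=0 -> 00110
Cycle of length 2 starting at step 3 -> no fixed point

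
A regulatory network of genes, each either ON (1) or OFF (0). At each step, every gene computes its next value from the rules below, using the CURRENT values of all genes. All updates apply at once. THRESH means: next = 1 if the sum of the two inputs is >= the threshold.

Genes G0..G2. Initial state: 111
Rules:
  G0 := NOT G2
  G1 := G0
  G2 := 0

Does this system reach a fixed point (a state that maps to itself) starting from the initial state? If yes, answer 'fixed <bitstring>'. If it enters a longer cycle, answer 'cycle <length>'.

Answer: fixed 110

Derivation:
Step 0: 111
Step 1: G0=NOT G2=NOT 1=0 G1=G0=1 G2=0(const) -> 010
Step 2: G0=NOT G2=NOT 0=1 G1=G0=0 G2=0(const) -> 100
Step 3: G0=NOT G2=NOT 0=1 G1=G0=1 G2=0(const) -> 110
Step 4: G0=NOT G2=NOT 0=1 G1=G0=1 G2=0(const) -> 110
Fixed point reached at step 3: 110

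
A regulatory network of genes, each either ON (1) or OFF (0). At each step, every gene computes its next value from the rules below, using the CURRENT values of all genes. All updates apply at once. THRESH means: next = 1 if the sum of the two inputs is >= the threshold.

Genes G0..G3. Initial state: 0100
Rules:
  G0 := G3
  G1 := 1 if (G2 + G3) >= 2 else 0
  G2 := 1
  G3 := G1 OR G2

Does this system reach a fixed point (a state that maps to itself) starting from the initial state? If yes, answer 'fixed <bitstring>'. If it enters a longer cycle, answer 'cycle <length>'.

Step 0: 0100
Step 1: G0=G3=0 G1=(0+0>=2)=0 G2=1(const) G3=G1|G2=1|0=1 -> 0011
Step 2: G0=G3=1 G1=(1+1>=2)=1 G2=1(const) G3=G1|G2=0|1=1 -> 1111
Step 3: G0=G3=1 G1=(1+1>=2)=1 G2=1(const) G3=G1|G2=1|1=1 -> 1111
Fixed point reached at step 2: 1111

Answer: fixed 1111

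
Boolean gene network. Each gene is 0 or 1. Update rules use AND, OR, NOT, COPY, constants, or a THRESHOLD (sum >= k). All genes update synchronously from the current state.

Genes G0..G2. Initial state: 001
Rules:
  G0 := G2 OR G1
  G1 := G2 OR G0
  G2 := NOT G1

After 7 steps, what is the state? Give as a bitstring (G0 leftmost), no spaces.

Step 1: G0=G2|G1=1|0=1 G1=G2|G0=1|0=1 G2=NOT G1=NOT 0=1 -> 111
Step 2: G0=G2|G1=1|1=1 G1=G2|G0=1|1=1 G2=NOT G1=NOT 1=0 -> 110
Step 3: G0=G2|G1=0|1=1 G1=G2|G0=0|1=1 G2=NOT G1=NOT 1=0 -> 110
Step 4: G0=G2|G1=0|1=1 G1=G2|G0=0|1=1 G2=NOT G1=NOT 1=0 -> 110
Step 5: G0=G2|G1=0|1=1 G1=G2|G0=0|1=1 G2=NOT G1=NOT 1=0 -> 110
Step 6: G0=G2|G1=0|1=1 G1=G2|G0=0|1=1 G2=NOT G1=NOT 1=0 -> 110
Step 7: G0=G2|G1=0|1=1 G1=G2|G0=0|1=1 G2=NOT G1=NOT 1=0 -> 110

110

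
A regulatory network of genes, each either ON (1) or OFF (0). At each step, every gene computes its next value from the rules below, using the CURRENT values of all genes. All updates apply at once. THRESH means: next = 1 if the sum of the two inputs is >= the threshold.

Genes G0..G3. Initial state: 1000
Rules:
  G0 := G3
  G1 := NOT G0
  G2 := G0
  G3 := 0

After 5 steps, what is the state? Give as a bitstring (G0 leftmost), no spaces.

Step 1: G0=G3=0 G1=NOT G0=NOT 1=0 G2=G0=1 G3=0(const) -> 0010
Step 2: G0=G3=0 G1=NOT G0=NOT 0=1 G2=G0=0 G3=0(const) -> 0100
Step 3: G0=G3=0 G1=NOT G0=NOT 0=1 G2=G0=0 G3=0(const) -> 0100
Step 4: G0=G3=0 G1=NOT G0=NOT 0=1 G2=G0=0 G3=0(const) -> 0100
Step 5: G0=G3=0 G1=NOT G0=NOT 0=1 G2=G0=0 G3=0(const) -> 0100

0100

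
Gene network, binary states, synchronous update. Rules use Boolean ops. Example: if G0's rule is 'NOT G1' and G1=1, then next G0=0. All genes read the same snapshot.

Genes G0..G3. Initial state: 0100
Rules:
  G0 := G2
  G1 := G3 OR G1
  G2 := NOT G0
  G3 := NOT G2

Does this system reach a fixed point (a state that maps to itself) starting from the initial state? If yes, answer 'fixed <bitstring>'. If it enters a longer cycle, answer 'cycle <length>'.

Answer: cycle 4

Derivation:
Step 0: 0100
Step 1: G0=G2=0 G1=G3|G1=0|1=1 G2=NOT G0=NOT 0=1 G3=NOT G2=NOT 0=1 -> 0111
Step 2: G0=G2=1 G1=G3|G1=1|1=1 G2=NOT G0=NOT 0=1 G3=NOT G2=NOT 1=0 -> 1110
Step 3: G0=G2=1 G1=G3|G1=0|1=1 G2=NOT G0=NOT 1=0 G3=NOT G2=NOT 1=0 -> 1100
Step 4: G0=G2=0 G1=G3|G1=0|1=1 G2=NOT G0=NOT 1=0 G3=NOT G2=NOT 0=1 -> 0101
Step 5: G0=G2=0 G1=G3|G1=1|1=1 G2=NOT G0=NOT 0=1 G3=NOT G2=NOT 0=1 -> 0111
Cycle of length 4 starting at step 1 -> no fixed point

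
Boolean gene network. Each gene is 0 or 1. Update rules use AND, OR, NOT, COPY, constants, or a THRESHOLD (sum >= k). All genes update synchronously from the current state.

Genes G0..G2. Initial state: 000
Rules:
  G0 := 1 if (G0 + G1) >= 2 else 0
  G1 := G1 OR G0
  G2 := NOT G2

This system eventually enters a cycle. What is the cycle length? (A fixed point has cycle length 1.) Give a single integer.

Step 0: 000
Step 1: G0=(0+0>=2)=0 G1=G1|G0=0|0=0 G2=NOT G2=NOT 0=1 -> 001
Step 2: G0=(0+0>=2)=0 G1=G1|G0=0|0=0 G2=NOT G2=NOT 1=0 -> 000
State from step 2 equals state from step 0 -> cycle length 2

Answer: 2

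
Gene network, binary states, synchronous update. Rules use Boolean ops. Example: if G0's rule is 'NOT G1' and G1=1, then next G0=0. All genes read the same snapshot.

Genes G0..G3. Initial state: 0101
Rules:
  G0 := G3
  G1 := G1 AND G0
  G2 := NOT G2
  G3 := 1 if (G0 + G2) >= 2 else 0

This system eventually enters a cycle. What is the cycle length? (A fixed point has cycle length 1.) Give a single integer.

Step 0: 0101
Step 1: G0=G3=1 G1=G1&G0=1&0=0 G2=NOT G2=NOT 0=1 G3=(0+0>=2)=0 -> 1010
Step 2: G0=G3=0 G1=G1&G0=0&1=0 G2=NOT G2=NOT 1=0 G3=(1+1>=2)=1 -> 0001
Step 3: G0=G3=1 G1=G1&G0=0&0=0 G2=NOT G2=NOT 0=1 G3=(0+0>=2)=0 -> 1010
State from step 3 equals state from step 1 -> cycle length 2

Answer: 2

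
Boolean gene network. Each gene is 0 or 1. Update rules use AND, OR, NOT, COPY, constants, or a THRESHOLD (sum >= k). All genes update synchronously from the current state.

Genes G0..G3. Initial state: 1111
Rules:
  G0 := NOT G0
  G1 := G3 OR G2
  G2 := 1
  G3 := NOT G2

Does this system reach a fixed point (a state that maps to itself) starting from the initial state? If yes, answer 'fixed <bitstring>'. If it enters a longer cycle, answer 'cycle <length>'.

Answer: cycle 2

Derivation:
Step 0: 1111
Step 1: G0=NOT G0=NOT 1=0 G1=G3|G2=1|1=1 G2=1(const) G3=NOT G2=NOT 1=0 -> 0110
Step 2: G0=NOT G0=NOT 0=1 G1=G3|G2=0|1=1 G2=1(const) G3=NOT G2=NOT 1=0 -> 1110
Step 3: G0=NOT G0=NOT 1=0 G1=G3|G2=0|1=1 G2=1(const) G3=NOT G2=NOT 1=0 -> 0110
Cycle of length 2 starting at step 1 -> no fixed point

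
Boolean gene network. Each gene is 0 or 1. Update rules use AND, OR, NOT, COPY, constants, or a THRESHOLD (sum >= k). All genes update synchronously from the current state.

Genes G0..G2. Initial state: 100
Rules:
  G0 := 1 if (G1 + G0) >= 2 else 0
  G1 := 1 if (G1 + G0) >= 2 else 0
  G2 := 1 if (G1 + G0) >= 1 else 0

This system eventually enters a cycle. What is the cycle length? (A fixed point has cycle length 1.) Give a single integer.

Answer: 1

Derivation:
Step 0: 100
Step 1: G0=(0+1>=2)=0 G1=(0+1>=2)=0 G2=(0+1>=1)=1 -> 001
Step 2: G0=(0+0>=2)=0 G1=(0+0>=2)=0 G2=(0+0>=1)=0 -> 000
Step 3: G0=(0+0>=2)=0 G1=(0+0>=2)=0 G2=(0+0>=1)=0 -> 000
State from step 3 equals state from step 2 -> cycle length 1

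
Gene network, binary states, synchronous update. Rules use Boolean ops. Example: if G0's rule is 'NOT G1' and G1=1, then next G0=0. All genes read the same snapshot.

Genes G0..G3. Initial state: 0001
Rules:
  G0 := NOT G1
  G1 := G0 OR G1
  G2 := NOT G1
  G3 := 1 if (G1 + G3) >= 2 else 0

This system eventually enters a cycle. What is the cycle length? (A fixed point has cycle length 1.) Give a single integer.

Answer: 1

Derivation:
Step 0: 0001
Step 1: G0=NOT G1=NOT 0=1 G1=G0|G1=0|0=0 G2=NOT G1=NOT 0=1 G3=(0+1>=2)=0 -> 1010
Step 2: G0=NOT G1=NOT 0=1 G1=G0|G1=1|0=1 G2=NOT G1=NOT 0=1 G3=(0+0>=2)=0 -> 1110
Step 3: G0=NOT G1=NOT 1=0 G1=G0|G1=1|1=1 G2=NOT G1=NOT 1=0 G3=(1+0>=2)=0 -> 0100
Step 4: G0=NOT G1=NOT 1=0 G1=G0|G1=0|1=1 G2=NOT G1=NOT 1=0 G3=(1+0>=2)=0 -> 0100
State from step 4 equals state from step 3 -> cycle length 1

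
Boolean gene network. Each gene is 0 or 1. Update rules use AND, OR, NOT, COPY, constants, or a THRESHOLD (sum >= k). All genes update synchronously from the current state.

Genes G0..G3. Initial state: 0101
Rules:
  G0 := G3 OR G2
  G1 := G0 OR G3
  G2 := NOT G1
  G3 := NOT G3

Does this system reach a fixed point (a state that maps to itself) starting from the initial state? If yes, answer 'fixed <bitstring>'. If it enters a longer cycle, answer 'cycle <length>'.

Step 0: 0101
Step 1: G0=G3|G2=1|0=1 G1=G0|G3=0|1=1 G2=NOT G1=NOT 1=0 G3=NOT G3=NOT 1=0 -> 1100
Step 2: G0=G3|G2=0|0=0 G1=G0|G3=1|0=1 G2=NOT G1=NOT 1=0 G3=NOT G3=NOT 0=1 -> 0101
Cycle of length 2 starting at step 0 -> no fixed point

Answer: cycle 2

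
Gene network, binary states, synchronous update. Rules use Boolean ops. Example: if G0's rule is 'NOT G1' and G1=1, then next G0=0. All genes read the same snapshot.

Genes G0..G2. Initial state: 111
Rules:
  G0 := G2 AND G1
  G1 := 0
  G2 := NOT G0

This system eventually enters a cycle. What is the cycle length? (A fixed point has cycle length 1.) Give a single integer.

Answer: 1

Derivation:
Step 0: 111
Step 1: G0=G2&G1=1&1=1 G1=0(const) G2=NOT G0=NOT 1=0 -> 100
Step 2: G0=G2&G1=0&0=0 G1=0(const) G2=NOT G0=NOT 1=0 -> 000
Step 3: G0=G2&G1=0&0=0 G1=0(const) G2=NOT G0=NOT 0=1 -> 001
Step 4: G0=G2&G1=1&0=0 G1=0(const) G2=NOT G0=NOT 0=1 -> 001
State from step 4 equals state from step 3 -> cycle length 1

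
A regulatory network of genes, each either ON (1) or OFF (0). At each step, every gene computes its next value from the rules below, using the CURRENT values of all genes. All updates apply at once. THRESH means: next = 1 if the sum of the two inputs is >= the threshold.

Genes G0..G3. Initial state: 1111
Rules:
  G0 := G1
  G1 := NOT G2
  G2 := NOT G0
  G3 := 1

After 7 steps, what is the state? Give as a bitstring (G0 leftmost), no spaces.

Step 1: G0=G1=1 G1=NOT G2=NOT 1=0 G2=NOT G0=NOT 1=0 G3=1(const) -> 1001
Step 2: G0=G1=0 G1=NOT G2=NOT 0=1 G2=NOT G0=NOT 1=0 G3=1(const) -> 0101
Step 3: G0=G1=1 G1=NOT G2=NOT 0=1 G2=NOT G0=NOT 0=1 G3=1(const) -> 1111
Step 4: G0=G1=1 G1=NOT G2=NOT 1=0 G2=NOT G0=NOT 1=0 G3=1(const) -> 1001
Step 5: G0=G1=0 G1=NOT G2=NOT 0=1 G2=NOT G0=NOT 1=0 G3=1(const) -> 0101
Step 6: G0=G1=1 G1=NOT G2=NOT 0=1 G2=NOT G0=NOT 0=1 G3=1(const) -> 1111
Step 7: G0=G1=1 G1=NOT G2=NOT 1=0 G2=NOT G0=NOT 1=0 G3=1(const) -> 1001

1001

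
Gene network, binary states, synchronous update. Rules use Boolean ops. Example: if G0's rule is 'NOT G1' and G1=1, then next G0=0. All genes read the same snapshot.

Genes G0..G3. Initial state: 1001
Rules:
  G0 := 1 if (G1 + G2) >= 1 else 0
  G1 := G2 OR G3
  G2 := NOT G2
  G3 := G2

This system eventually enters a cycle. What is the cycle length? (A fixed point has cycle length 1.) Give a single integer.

Answer: 2

Derivation:
Step 0: 1001
Step 1: G0=(0+0>=1)=0 G1=G2|G3=0|1=1 G2=NOT G2=NOT 0=1 G3=G2=0 -> 0110
Step 2: G0=(1+1>=1)=1 G1=G2|G3=1|0=1 G2=NOT G2=NOT 1=0 G3=G2=1 -> 1101
Step 3: G0=(1+0>=1)=1 G1=G2|G3=0|1=1 G2=NOT G2=NOT 0=1 G3=G2=0 -> 1110
Step 4: G0=(1+1>=1)=1 G1=G2|G3=1|0=1 G2=NOT G2=NOT 1=0 G3=G2=1 -> 1101
State from step 4 equals state from step 2 -> cycle length 2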